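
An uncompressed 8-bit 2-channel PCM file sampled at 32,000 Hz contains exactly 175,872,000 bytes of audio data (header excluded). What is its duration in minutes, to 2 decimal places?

Byte rate = 32,000 × 1 × 2 = 64,000 bytes/s.
Duration = 175,872,000 / 64,000 = 2,748 s.
2,748 s / 60 = 45.80 minutes.

45.80 minutes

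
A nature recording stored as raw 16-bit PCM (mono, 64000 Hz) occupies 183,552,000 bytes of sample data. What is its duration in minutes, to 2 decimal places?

23.90 minutes

Byte rate = 64,000 × 2 × 1 = 128,000 bytes/s.
Duration = 183,552,000 / 128,000 = 1,434 s.
1,434 s / 60 = 23.90 minutes.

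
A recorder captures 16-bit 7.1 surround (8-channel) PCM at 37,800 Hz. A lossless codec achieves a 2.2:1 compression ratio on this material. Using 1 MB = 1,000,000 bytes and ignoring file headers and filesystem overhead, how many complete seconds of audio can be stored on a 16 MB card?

58 seconds

Uncompressed byte rate = 37,800 × 2 × 8 = 604,800 bytes/s.
After 2.2:1 compression, effective rate ≈ 274909.09 bytes/s.
Capacity = 16 × 1,000,000 = 16,000,000 bytes.
16,000,000 / effective rate ≈ 58.2 s → 58 seconds.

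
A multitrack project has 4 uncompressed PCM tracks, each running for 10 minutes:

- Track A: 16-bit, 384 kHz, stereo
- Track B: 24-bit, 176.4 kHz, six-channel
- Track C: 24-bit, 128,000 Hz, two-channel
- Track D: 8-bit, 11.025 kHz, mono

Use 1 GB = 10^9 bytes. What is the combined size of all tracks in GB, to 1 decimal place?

10 minutes = 600 s.
Track A: 384,000 × 600 × 2 × 2 = 921,600,000 bytes.
Track B: 176,400 × 600 × 3 × 6 = 1,905,120,000 bytes.
Track C: 128,000 × 600 × 3 × 2 = 460,800,000 bytes.
Track D: 11,025 × 600 × 1 × 1 = 6,615,000 bytes.
Total = 3,294,135,000 bytes = 3.3 GB.

3.3 GB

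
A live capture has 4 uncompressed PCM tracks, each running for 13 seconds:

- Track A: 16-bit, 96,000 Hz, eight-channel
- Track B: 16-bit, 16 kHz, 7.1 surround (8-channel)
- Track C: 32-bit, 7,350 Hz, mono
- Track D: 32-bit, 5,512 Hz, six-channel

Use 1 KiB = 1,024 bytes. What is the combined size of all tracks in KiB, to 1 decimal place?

24802.7 KiB

Track A: 96,000 × 13 × 2 × 8 = 19,968,000 bytes.
Track B: 16,000 × 13 × 2 × 8 = 3,328,000 bytes.
Track C: 7,350 × 13 × 4 × 1 = 382,200 bytes.
Track D: 5,512 × 13 × 4 × 6 = 1,719,744 bytes.
Total = 25,397,944 bytes = 24802.7 KiB.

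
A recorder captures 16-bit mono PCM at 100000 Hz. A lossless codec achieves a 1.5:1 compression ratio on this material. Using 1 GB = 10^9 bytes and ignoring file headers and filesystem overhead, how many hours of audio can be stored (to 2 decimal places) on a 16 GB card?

Uncompressed byte rate = 100,000 × 2 × 1 = 200,000 bytes/s.
After 1.5:1 compression, effective rate ≈ 133333.33 bytes/s.
Capacity = 16 × 1,000,000,000 = 16,000,000,000 bytes.
16,000,000,000 / effective rate ≈ 120000 s → 33.33 hours.

33.33 hours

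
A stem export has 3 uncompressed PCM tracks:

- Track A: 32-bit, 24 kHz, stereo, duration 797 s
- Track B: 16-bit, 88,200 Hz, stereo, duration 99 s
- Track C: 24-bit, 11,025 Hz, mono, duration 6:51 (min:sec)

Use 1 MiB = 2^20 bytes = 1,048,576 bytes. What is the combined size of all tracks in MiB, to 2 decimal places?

Track A: 24,000 × 797 × 4 × 2 = 153,024,000 bytes.
Track B: 88,200 × 99 × 2 × 2 = 34,927,200 bytes.
Track C: 6:51 (min:sec) = 411 s; 11,025 × 411 × 3 × 1 = 13,593,825 bytes.
Total = 201,545,025 bytes = 192.21 MiB.

192.21 MiB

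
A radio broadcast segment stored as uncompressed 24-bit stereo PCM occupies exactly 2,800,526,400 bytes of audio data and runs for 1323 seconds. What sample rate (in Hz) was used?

Bytes = sample_rate × seconds × bytes_per_sample × channels.
sample_rate = 2,800,526,400 / (1,323 × 3 × 2) = 2,800,526,400 / 7,938 = 352,800 Hz.

352,800 Hz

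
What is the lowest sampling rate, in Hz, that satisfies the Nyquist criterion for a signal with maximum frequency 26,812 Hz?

53,624 Hz

Minimum sample rate = 2 × 26,812 Hz = 53,624 Hz.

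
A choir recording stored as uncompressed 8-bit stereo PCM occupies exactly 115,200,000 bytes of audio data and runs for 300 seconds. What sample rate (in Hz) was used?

Bytes = sample_rate × seconds × bytes_per_sample × channels.
sample_rate = 115,200,000 / (300 × 1 × 2) = 115,200,000 / 600 = 192,000 Hz.

192,000 Hz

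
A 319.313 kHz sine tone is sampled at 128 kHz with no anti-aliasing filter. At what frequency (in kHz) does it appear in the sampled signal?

Nyquist = 128,000/2 = 64,000 Hz; 319,313 Hz exceeds it.
Alias = |319,313 − 2×128,000| = |319,313 − 256,000| = 63,313 Hz = 63.313 kHz.

63.313 kHz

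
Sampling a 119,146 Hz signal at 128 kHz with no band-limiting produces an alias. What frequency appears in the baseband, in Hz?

8,854 Hz

Nyquist = 128,000/2 = 64,000 Hz; 119,146 Hz exceeds it.
Alias = |119,146 − 1×128,000| = |119,146 − 128,000| = 8,854 Hz.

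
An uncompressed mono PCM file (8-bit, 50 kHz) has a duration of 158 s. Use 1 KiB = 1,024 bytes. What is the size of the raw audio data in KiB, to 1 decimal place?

7714.8 KiB

Bytes = 50,000 samples/s × 158 s × 1 bytes/sample × 1 ch = 7,900,000 bytes.
7,900,000 / 1,024 = 7714.8 KiB.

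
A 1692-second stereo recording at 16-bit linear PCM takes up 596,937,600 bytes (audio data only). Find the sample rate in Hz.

Bytes = sample_rate × seconds × bytes_per_sample × channels.
sample_rate = 596,937,600 / (1,692 × 2 × 2) = 596,937,600 / 6,768 = 88,200 Hz.

88,200 Hz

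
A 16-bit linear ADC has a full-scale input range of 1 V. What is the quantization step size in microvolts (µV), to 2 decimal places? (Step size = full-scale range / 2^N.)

1 V / 2^16 = 1 / 65,536 V = 15.26 µV.

15.26 µV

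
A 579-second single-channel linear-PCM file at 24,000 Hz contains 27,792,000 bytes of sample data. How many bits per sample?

Bytes per sample = 27,792,000 / (24,000 × 579 × 1) = 27,792,000 / 13,896,000 = 2.
Bit depth = 2 × 8 = 16 bits.

16 bits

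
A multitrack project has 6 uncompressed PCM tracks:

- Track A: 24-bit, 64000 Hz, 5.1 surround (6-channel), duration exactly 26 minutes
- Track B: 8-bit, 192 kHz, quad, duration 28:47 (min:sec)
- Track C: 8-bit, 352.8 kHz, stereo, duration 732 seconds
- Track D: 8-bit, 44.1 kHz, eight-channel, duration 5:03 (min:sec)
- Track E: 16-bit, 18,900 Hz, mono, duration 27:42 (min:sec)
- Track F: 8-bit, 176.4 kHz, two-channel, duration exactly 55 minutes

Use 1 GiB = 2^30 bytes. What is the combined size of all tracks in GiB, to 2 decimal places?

4.63 GiB

Track A: exactly 26 minutes = 1,560 s; 64,000 × 1,560 × 3 × 6 = 1,797,120,000 bytes.
Track B: 28:47 (min:sec) = 1,727 s; 192,000 × 1,727 × 1 × 4 = 1,326,336,000 bytes.
Track C: 352,800 × 732 × 1 × 2 = 516,499,200 bytes.
Track D: 5:03 (min:sec) = 303 s; 44,100 × 303 × 1 × 8 = 106,898,400 bytes.
Track E: 27:42 (min:sec) = 1,662 s; 18,900 × 1,662 × 2 × 1 = 62,823,600 bytes.
Track F: exactly 55 minutes = 3,300 s; 176,400 × 3,300 × 1 × 2 = 1,164,240,000 bytes.
Total = 4,973,917,200 bytes = 4.63 GiB.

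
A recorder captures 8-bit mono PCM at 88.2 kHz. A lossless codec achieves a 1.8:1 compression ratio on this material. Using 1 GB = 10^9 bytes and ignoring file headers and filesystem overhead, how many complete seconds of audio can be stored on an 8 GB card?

Uncompressed byte rate = 88,200 × 1 × 1 = 88,200 bytes/s.
After 1.8:1 compression, effective rate ≈ 49000 bytes/s.
Capacity = 8 × 1,000,000,000 = 8,000,000,000 bytes.
8,000,000,000 / effective rate ≈ 163265.31 s → 163,265 seconds.

163,265 seconds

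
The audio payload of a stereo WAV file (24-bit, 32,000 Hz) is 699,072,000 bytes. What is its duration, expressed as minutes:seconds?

Byte rate = 32,000 × 3 × 2 = 192,000 bytes/s.
Duration = 699,072,000 / 192,000 = 3,641 s.
3,641 s = 60:41.

60:41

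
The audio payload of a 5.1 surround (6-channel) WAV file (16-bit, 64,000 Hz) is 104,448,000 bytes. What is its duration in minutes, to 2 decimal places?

2.27 minutes

Byte rate = 64,000 × 2 × 6 = 768,000 bytes/s.
Duration = 104,448,000 / 768,000 = 136 s.
136 s / 60 = 2.27 minutes.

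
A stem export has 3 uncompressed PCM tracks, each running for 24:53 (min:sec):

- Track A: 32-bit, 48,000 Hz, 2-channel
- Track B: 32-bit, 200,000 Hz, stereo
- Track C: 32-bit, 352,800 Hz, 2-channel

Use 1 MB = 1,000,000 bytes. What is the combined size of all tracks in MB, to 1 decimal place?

7176.0 MB

24:53 (min:sec) = 1,493 s.
Track A: 48,000 × 1,493 × 4 × 2 = 573,312,000 bytes.
Track B: 200,000 × 1,493 × 4 × 2 = 2,388,800,000 bytes.
Track C: 352,800 × 1,493 × 4 × 2 = 4,213,843,200 bytes.
Total = 7,175,955,200 bytes = 7176.0 MB.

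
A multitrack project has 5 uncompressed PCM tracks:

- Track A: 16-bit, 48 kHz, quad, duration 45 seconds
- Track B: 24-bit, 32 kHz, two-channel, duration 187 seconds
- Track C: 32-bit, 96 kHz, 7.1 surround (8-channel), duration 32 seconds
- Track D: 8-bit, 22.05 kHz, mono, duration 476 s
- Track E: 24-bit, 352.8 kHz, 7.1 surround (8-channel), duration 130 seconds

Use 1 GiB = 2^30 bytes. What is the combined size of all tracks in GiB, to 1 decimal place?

1.2 GiB

Track A: 48,000 × 45 × 2 × 4 = 17,280,000 bytes.
Track B: 32,000 × 187 × 3 × 2 = 35,904,000 bytes.
Track C: 96,000 × 32 × 4 × 8 = 98,304,000 bytes.
Track D: 22,050 × 476 × 1 × 1 = 10,495,800 bytes.
Track E: 352,800 × 130 × 3 × 8 = 1,100,736,000 bytes.
Total = 1,262,719,800 bytes = 1.2 GiB.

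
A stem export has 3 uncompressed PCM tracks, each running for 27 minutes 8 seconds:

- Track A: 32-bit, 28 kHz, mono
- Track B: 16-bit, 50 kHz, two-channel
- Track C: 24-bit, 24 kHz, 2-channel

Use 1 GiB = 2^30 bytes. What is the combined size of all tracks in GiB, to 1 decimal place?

27 minutes 8 seconds = 1,628 s.
Track A: 28,000 × 1,628 × 4 × 1 = 182,336,000 bytes.
Track B: 50,000 × 1,628 × 2 × 2 = 325,600,000 bytes.
Track C: 24,000 × 1,628 × 3 × 2 = 234,432,000 bytes.
Total = 742,368,000 bytes = 0.7 GiB.

0.7 GiB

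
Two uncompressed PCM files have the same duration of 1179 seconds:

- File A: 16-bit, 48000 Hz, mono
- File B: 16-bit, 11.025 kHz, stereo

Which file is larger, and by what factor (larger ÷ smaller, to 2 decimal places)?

File A: 48,000 × 2 × 1 = 96,000 bytes/s.
File B: 11,025 × 2 × 2 = 44,100 bytes/s.
File A is larger; ratio = 113,184,000 / 51,993,900 = 2.18.

File A, by a factor of 2.18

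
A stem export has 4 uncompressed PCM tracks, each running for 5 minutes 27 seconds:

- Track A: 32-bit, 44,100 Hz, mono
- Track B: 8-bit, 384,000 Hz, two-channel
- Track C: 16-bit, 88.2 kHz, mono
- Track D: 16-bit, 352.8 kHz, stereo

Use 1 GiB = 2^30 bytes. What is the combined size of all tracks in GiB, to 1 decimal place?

5 minutes 27 seconds = 327 s.
Track A: 44,100 × 327 × 4 × 1 = 57,682,800 bytes.
Track B: 384,000 × 327 × 1 × 2 = 251,136,000 bytes.
Track C: 88,200 × 327 × 2 × 1 = 57,682,800 bytes.
Track D: 352,800 × 327 × 2 × 2 = 461,462,400 bytes.
Total = 827,964,000 bytes = 0.8 GiB.

0.8 GiB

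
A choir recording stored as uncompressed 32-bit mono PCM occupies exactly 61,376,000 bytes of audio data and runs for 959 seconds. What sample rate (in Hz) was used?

16,000 Hz

Bytes = sample_rate × seconds × bytes_per_sample × channels.
sample_rate = 61,376,000 / (959 × 4 × 1) = 61,376,000 / 3,836 = 16,000 Hz.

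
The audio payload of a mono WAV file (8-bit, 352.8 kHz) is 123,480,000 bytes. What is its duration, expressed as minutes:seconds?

5:50

Byte rate = 352,800 × 1 × 1 = 352,800 bytes/s.
Duration = 123,480,000 / 352,800 = 350 s.
350 s = 5:50.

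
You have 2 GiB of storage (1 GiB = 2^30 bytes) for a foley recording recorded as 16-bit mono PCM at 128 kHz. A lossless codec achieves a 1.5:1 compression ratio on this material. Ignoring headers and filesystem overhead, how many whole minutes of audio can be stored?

Uncompressed byte rate = 128,000 × 2 × 1 = 256,000 bytes/s.
After 1.5:1 compression, effective rate ≈ 170666.67 bytes/s.
Capacity = 2 × 1,073,741,824 = 2,147,483,648 bytes.
2,147,483,648 / effective rate ≈ 12582.91 s → 209 minutes.

209 minutes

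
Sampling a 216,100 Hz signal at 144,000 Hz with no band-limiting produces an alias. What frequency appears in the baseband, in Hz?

71,900 Hz

Nyquist = 144,000/2 = 72,000 Hz; 216,100 Hz exceeds it.
Alias = |216,100 − 2×144,000| = |216,100 − 288,000| = 71,900 Hz.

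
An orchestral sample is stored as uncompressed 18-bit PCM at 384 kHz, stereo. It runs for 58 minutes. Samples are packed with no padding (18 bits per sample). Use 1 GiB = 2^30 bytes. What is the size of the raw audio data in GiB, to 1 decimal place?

Duration = 58 minutes = 3,480 s.
Bits = 384,000 × 3,480 × 18 × 2 = 48,107,520,000 bits = 6,013,440,000 bytes.
6,013,440,000 / 1,073,741,824 = 5.6 GiB.

5.6 GiB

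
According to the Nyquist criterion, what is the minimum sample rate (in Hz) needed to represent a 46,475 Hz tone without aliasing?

Minimum sample rate = 2 × 46,475 Hz = 92,950 Hz.

92,950 Hz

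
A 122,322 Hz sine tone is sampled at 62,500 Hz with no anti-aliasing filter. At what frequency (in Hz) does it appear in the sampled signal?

2,678 Hz

Nyquist = 62,500/2 = 31,250 Hz; 122,322 Hz exceeds it.
Alias = |122,322 − 2×62,500| = |122,322 − 125,000| = 2,678 Hz.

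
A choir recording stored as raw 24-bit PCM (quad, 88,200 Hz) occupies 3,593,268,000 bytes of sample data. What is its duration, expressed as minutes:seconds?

56:35

Byte rate = 88,200 × 3 × 4 = 1,058,400 bytes/s.
Duration = 3,593,268,000 / 1,058,400 = 3,395 s.
3,395 s = 56:35.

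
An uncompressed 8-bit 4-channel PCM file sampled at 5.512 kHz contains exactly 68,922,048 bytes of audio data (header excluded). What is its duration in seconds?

3,126 seconds

Byte rate = 5,512 × 1 × 4 = 22,048 bytes/s.
Duration = 68,922,048 / 22,048 = 3,126 s.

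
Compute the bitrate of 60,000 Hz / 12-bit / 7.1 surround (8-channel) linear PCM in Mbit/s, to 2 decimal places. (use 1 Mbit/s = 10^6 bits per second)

5.76 Mbit/s

Bit rate = 60,000 × 12 × 8 = 5,760,000 bits/s.
= 5.76 Mbit/s.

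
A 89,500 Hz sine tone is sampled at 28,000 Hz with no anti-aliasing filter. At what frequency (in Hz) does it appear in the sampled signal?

Nyquist = 28,000/2 = 14,000 Hz; 89,500 Hz exceeds it.
Alias = |89,500 − 3×28,000| = |89,500 − 84,000| = 5,500 Hz.

5,500 Hz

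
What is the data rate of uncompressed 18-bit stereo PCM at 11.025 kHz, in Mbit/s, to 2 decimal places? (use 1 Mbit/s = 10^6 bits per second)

Bit rate = 11,025 × 18 × 2 = 396,900 bits/s.
= 0.40 Mbit/s.

0.40 Mbit/s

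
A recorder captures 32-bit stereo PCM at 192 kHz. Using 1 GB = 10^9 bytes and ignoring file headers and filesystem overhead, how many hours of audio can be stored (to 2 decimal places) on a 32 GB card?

5.79 hours

Uncompressed byte rate = 192,000 × 4 × 2 = 1,536,000 bytes/s.
Capacity = 32 × 1,000,000,000 = 32,000,000,000 bytes.
32,000,000,000 / 1,536,000 ≈ 20833.33 s → 5.79 hours.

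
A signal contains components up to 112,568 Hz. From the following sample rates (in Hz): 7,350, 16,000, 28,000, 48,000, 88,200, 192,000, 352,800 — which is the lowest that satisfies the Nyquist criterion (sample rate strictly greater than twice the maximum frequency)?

352,800 Hz

Need sample rate > 2 × 112,568 = 225,136 Hz.
Lowest listed rate above 225,136 Hz is 352,800 Hz.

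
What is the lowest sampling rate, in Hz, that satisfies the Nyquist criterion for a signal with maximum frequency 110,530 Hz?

Minimum sample rate = 2 × 110,530 Hz = 221,060 Hz.

221,060 Hz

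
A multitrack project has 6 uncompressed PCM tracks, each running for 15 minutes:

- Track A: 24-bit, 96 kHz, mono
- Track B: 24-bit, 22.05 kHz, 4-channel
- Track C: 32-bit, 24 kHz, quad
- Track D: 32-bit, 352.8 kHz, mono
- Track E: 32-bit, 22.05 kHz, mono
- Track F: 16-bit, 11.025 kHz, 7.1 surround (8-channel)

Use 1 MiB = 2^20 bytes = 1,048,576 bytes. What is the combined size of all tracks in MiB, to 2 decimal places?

15 minutes = 900 s.
Track A: 96,000 × 900 × 3 × 1 = 259,200,000 bytes.
Track B: 22,050 × 900 × 3 × 4 = 238,140,000 bytes.
Track C: 24,000 × 900 × 4 × 4 = 345,600,000 bytes.
Track D: 352,800 × 900 × 4 × 1 = 1,270,080,000 bytes.
Track E: 22,050 × 900 × 4 × 1 = 79,380,000 bytes.
Track F: 11,025 × 900 × 2 × 8 = 158,760,000 bytes.
Total = 2,351,160,000 bytes = 2242.24 MiB.

2242.24 MiB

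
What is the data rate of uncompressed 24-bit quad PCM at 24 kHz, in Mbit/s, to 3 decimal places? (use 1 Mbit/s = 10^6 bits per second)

2.304 Mbit/s

Bit rate = 24,000 × 24 × 4 = 2,304,000 bits/s.
= 2.304 Mbit/s.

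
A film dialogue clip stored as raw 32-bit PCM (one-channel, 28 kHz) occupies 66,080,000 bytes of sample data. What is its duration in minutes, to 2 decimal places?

9.83 minutes

Byte rate = 28,000 × 4 × 1 = 112,000 bytes/s.
Duration = 66,080,000 / 112,000 = 590 s.
590 s / 60 = 9.83 minutes.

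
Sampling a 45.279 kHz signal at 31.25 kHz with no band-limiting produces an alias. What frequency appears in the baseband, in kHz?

14.029 kHz

Nyquist = 31,250/2 = 15,625 Hz; 45,279 Hz exceeds it.
Alias = |45,279 − 1×31,250| = |45,279 − 31,250| = 14,029 Hz = 14.029 kHz.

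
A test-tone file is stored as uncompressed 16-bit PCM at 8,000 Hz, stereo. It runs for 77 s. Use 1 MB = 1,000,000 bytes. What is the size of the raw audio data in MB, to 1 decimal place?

2.5 MB

Bytes = 8,000 samples/s × 77 s × 2 bytes/sample × 2 ch = 2,464,000 bytes.
2,464,000 / 1,000,000 = 2.5 MB.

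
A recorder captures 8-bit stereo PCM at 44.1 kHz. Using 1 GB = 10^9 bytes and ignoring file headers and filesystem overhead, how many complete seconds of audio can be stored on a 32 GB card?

Uncompressed byte rate = 44,100 × 1 × 2 = 88,200 bytes/s.
Capacity = 32 × 1,000,000,000 = 32,000,000,000 bytes.
32,000,000,000 / 88,200 ≈ 362811.79 s → 362,811 seconds.

362,811 seconds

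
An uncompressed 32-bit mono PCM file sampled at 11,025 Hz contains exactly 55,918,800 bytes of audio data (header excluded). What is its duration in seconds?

1,268 seconds

Byte rate = 11,025 × 4 × 1 = 44,100 bytes/s.
Duration = 55,918,800 / 44,100 = 1,268 s.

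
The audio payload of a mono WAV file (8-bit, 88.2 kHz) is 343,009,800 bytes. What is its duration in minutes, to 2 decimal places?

Byte rate = 88,200 × 1 × 1 = 88,200 bytes/s.
Duration = 343,009,800 / 88,200 = 3,889 s.
3,889 s / 60 = 64.82 minutes.

64.82 minutes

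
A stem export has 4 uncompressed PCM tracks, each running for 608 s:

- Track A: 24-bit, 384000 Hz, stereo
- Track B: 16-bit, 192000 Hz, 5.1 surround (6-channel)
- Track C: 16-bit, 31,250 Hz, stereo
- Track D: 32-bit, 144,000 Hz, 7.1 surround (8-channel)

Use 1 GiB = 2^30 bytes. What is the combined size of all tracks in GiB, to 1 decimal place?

Track A: 384,000 × 608 × 3 × 2 = 1,400,832,000 bytes.
Track B: 192,000 × 608 × 2 × 6 = 1,400,832,000 bytes.
Track C: 31,250 × 608 × 2 × 2 = 76,000,000 bytes.
Track D: 144,000 × 608 × 4 × 8 = 2,801,664,000 bytes.
Total = 5,679,328,000 bytes = 5.3 GiB.

5.3 GiB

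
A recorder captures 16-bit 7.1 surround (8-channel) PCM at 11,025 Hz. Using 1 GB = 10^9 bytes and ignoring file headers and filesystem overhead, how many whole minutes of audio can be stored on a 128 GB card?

12,093 minutes

Uncompressed byte rate = 11,025 × 2 × 8 = 176,400 bytes/s.
Capacity = 128 × 1,000,000,000 = 128,000,000,000 bytes.
128,000,000,000 / 176,400 ≈ 725623.58 s → 12,093 minutes.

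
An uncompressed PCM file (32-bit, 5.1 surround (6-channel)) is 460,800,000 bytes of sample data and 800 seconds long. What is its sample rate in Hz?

Bytes = sample_rate × seconds × bytes_per_sample × channels.
sample_rate = 460,800,000 / (800 × 4 × 6) = 460,800,000 / 19,200 = 24,000 Hz.

24,000 Hz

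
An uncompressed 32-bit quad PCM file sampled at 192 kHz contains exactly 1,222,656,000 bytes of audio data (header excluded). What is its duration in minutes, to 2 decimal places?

Byte rate = 192,000 × 4 × 4 = 3,072,000 bytes/s.
Duration = 1,222,656,000 / 3,072,000 = 398 s.
398 s / 60 = 6.63 minutes.

6.63 minutes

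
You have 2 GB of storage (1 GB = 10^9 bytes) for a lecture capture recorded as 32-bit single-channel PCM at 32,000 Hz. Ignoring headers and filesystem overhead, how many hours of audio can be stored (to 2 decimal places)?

Uncompressed byte rate = 32,000 × 4 × 1 = 128,000 bytes/s.
Capacity = 2 × 1,000,000,000 = 2,000,000,000 bytes.
2,000,000,000 / 128,000 ≈ 15625 s → 4.34 hours.

4.34 hours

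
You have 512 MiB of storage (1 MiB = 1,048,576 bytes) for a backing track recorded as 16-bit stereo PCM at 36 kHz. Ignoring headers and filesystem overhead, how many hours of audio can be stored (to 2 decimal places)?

Uncompressed byte rate = 36,000 × 2 × 2 = 144,000 bytes/s.
Capacity = 512 × 1,048,576 = 536,870,912 bytes.
536,870,912 / 144,000 ≈ 3728.27 s → 1.04 hours.

1.04 hours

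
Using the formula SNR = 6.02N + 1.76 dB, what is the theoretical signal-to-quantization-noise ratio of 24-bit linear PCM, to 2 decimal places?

146.24 dB

6.02 × 24 + 1.76 = 146.24 dB.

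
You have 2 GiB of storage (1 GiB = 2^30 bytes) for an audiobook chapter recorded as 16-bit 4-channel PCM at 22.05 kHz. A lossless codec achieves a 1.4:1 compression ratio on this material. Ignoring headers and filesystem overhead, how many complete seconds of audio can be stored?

Uncompressed byte rate = 22,050 × 2 × 4 = 176,400 bytes/s.
After 1.4:1 compression, effective rate ≈ 126000 bytes/s.
Capacity = 2 × 1,073,741,824 = 2,147,483,648 bytes.
2,147,483,648 / effective rate ≈ 17043.52 s → 17,043 seconds.

17,043 seconds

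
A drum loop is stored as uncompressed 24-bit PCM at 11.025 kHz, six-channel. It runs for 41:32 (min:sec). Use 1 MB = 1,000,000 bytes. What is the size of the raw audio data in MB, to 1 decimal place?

Duration = 41:32 (min:sec) = 2,492 s.
Bytes = 11,025 samples/s × 2,492 s × 3 bytes/sample × 6 ch = 494,537,400 bytes.
494,537,400 / 1,000,000 = 494.5 MB.

494.5 MB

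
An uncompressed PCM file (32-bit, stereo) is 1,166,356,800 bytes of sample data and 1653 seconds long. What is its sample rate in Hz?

88,200 Hz

Bytes = sample_rate × seconds × bytes_per_sample × channels.
sample_rate = 1,166,356,800 / (1,653 × 4 × 2) = 1,166,356,800 / 13,224 = 88,200 Hz.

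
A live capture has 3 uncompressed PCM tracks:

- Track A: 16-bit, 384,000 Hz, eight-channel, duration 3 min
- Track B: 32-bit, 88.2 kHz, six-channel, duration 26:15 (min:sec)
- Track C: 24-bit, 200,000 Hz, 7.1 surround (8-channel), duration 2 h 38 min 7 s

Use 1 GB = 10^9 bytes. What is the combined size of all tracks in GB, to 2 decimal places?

49.98 GB

Track A: 3 min = 180 s; 384,000 × 180 × 2 × 8 = 1,105,920,000 bytes.
Track B: 26:15 (min:sec) = 1,575 s; 88,200 × 1,575 × 4 × 6 = 3,333,960,000 bytes.
Track C: 2 h 38 min 7 s = 9,487 s; 200,000 × 9,487 × 3 × 8 = 45,537,600,000 bytes.
Total = 49,977,480,000 bytes = 49.98 GB.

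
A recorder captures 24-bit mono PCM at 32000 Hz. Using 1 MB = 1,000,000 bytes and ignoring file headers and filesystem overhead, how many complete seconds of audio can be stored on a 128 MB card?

Uncompressed byte rate = 32,000 × 3 × 1 = 96,000 bytes/s.
Capacity = 128 × 1,000,000 = 128,000,000 bytes.
128,000,000 / 96,000 ≈ 1333.33 s → 1,333 seconds.

1,333 seconds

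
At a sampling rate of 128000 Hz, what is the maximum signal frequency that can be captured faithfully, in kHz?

64 kHz

Nyquist frequency = sample rate / 2 = 128,000 / 2 = 64 kHz.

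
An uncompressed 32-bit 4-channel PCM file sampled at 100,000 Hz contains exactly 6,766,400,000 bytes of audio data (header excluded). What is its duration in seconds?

4,229 seconds

Byte rate = 100,000 × 4 × 4 = 1,600,000 bytes/s.
Duration = 6,766,400,000 / 1,600,000 = 4,229 s.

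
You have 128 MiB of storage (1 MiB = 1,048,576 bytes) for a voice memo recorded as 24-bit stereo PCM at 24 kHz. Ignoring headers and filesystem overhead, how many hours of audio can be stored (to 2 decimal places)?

Uncompressed byte rate = 24,000 × 3 × 2 = 144,000 bytes/s.
Capacity = 128 × 1,048,576 = 134,217,728 bytes.
134,217,728 / 144,000 ≈ 932.07 s → 0.26 hours.

0.26 hours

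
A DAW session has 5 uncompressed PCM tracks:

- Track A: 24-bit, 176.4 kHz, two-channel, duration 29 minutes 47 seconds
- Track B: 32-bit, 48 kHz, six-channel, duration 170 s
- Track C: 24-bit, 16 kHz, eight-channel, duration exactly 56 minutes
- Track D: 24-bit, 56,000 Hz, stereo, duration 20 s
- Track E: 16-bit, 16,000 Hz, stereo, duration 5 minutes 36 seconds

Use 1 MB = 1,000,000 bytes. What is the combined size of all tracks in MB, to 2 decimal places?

Track A: 29 minutes 47 seconds = 1,787 s; 176,400 × 1,787 × 3 × 2 = 1,891,360,800 bytes.
Track B: 48,000 × 170 × 4 × 6 = 195,840,000 bytes.
Track C: exactly 56 minutes = 3,360 s; 16,000 × 3,360 × 3 × 8 = 1,290,240,000 bytes.
Track D: 56,000 × 20 × 3 × 2 = 6,720,000 bytes.
Track E: 5 minutes 36 seconds = 336 s; 16,000 × 336 × 2 × 2 = 21,504,000 bytes.
Total = 3,405,664,800 bytes = 3405.66 MB.

3405.66 MB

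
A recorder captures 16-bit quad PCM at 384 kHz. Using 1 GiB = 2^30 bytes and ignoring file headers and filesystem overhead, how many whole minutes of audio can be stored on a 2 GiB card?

Uncompressed byte rate = 384,000 × 2 × 4 = 3,072,000 bytes/s.
Capacity = 2 × 1,073,741,824 = 2,147,483,648 bytes.
2,147,483,648 / 3,072,000 ≈ 699.05 s → 11 minutes.

11 minutes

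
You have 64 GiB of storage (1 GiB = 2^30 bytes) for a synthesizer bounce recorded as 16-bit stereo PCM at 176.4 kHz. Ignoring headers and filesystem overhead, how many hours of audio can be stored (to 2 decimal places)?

Uncompressed byte rate = 176,400 × 2 × 2 = 705,600 bytes/s.
Capacity = 64 × 1,073,741,824 = 68,719,476,736 bytes.
68,719,476,736 / 705,600 ≈ 97391.55 s → 27.05 hours.

27.05 hours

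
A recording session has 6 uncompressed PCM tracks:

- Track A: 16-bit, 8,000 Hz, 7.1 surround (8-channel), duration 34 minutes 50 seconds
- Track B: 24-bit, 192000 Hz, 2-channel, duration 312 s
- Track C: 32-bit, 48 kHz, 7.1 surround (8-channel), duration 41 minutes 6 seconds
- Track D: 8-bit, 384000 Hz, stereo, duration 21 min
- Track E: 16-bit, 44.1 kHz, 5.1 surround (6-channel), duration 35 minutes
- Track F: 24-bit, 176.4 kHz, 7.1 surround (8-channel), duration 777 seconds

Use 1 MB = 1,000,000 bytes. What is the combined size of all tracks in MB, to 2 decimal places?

9783.23 MB

Track A: 34 minutes 50 seconds = 2,090 s; 8,000 × 2,090 × 2 × 8 = 267,520,000 bytes.
Track B: 192,000 × 312 × 3 × 2 = 359,424,000 bytes.
Track C: 41 minutes 6 seconds = 2,466 s; 48,000 × 2,466 × 4 × 8 = 3,787,776,000 bytes.
Track D: 21 min = 1,260 s; 384,000 × 1,260 × 1 × 2 = 967,680,000 bytes.
Track E: 35 minutes = 2,100 s; 44,100 × 2,100 × 2 × 6 = 1,111,320,000 bytes.
Track F: 176,400 × 777 × 3 × 8 = 3,289,507,200 bytes.
Total = 9,783,227,200 bytes = 9783.23 MB.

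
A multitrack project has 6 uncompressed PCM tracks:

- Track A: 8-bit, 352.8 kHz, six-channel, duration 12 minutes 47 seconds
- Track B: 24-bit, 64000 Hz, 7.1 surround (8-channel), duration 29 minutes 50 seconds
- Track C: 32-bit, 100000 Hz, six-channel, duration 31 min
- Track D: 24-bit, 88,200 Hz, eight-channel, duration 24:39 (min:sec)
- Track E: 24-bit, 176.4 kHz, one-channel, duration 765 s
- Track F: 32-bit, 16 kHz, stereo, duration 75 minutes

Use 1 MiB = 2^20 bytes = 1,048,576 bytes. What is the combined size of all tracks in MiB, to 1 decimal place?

12348.8 MiB

Track A: 12 minutes 47 seconds = 767 s; 352,800 × 767 × 1 × 6 = 1,623,585,600 bytes.
Track B: 29 minutes 50 seconds = 1,790 s; 64,000 × 1,790 × 3 × 8 = 2,749,440,000 bytes.
Track C: 31 min = 1,860 s; 100,000 × 1,860 × 4 × 6 = 4,464,000,000 bytes.
Track D: 24:39 (min:sec) = 1,479 s; 88,200 × 1,479 × 3 × 8 = 3,130,747,200 bytes.
Track E: 176,400 × 765 × 3 × 1 = 404,838,000 bytes.
Track F: 75 minutes = 4,500 s; 16,000 × 4,500 × 4 × 2 = 576,000,000 bytes.
Total = 12,948,610,800 bytes = 12348.8 MiB.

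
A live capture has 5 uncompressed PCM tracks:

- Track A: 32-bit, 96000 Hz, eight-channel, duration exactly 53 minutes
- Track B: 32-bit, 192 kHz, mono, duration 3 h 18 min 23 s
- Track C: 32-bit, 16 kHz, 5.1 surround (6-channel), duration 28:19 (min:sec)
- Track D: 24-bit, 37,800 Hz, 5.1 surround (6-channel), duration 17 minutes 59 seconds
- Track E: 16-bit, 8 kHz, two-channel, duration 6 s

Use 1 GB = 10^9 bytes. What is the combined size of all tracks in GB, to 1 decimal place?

20.3 GB

Track A: exactly 53 minutes = 3,180 s; 96,000 × 3,180 × 4 × 8 = 9,768,960,000 bytes.
Track B: 3 h 18 min 23 s = 11,903 s; 192,000 × 11,903 × 4 × 1 = 9,141,504,000 bytes.
Track C: 28:19 (min:sec) = 1,699 s; 16,000 × 1,699 × 4 × 6 = 652,416,000 bytes.
Track D: 17 minutes 59 seconds = 1,079 s; 37,800 × 1,079 × 3 × 6 = 734,151,600 bytes.
Track E: 8,000 × 6 × 2 × 2 = 192,000 bytes.
Total = 20,297,223,600 bytes = 20.3 GB.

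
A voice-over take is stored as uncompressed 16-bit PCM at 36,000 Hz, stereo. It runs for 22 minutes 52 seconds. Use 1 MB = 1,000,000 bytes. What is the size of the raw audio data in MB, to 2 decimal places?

Duration = 22 minutes 52 seconds = 1,372 s.
Bytes = 36,000 samples/s × 1,372 s × 2 bytes/sample × 2 ch = 197,568,000 bytes.
197,568,000 / 1,000,000 = 197.57 MB.

197.57 MB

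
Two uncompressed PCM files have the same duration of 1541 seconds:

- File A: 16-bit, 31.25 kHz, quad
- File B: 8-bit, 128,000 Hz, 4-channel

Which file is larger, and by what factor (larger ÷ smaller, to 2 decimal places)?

File A: 31,250 × 2 × 4 = 250,000 bytes/s.
File B: 128,000 × 1 × 4 = 512,000 bytes/s.
File B is larger; ratio = 788,992,000 / 385,250,000 = 2.05.

File B, by a factor of 2.05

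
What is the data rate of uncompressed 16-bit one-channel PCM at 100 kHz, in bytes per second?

Bit rate = 100,000 × 16 × 1 = 1,600,000 bits/s.
1,600,000 / 8 = 200,000 bytes/s.

200,000 bytes/s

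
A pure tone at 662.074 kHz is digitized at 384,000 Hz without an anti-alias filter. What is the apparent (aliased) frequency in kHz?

105.926 kHz

Nyquist = 384,000/2 = 192,000 Hz; 662,074 Hz exceeds it.
Alias = |662,074 − 2×384,000| = |662,074 − 768,000| = 105,926 Hz = 105.926 kHz.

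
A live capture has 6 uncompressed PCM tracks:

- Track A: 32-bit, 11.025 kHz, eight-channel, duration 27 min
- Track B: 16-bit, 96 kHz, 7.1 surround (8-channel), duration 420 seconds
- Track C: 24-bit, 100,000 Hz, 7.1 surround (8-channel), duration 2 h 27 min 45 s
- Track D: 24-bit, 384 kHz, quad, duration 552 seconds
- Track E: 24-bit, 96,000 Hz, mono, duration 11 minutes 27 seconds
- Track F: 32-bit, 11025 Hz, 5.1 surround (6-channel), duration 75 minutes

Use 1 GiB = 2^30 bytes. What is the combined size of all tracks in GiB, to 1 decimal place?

Track A: 27 min = 1,620 s; 11,025 × 1,620 × 4 × 8 = 571,536,000 bytes.
Track B: 96,000 × 420 × 2 × 8 = 645,120,000 bytes.
Track C: 2 h 27 min 45 s = 8,865 s; 100,000 × 8,865 × 3 × 8 = 21,276,000,000 bytes.
Track D: 384,000 × 552 × 3 × 4 = 2,543,616,000 bytes.
Track E: 11 minutes 27 seconds = 687 s; 96,000 × 687 × 3 × 1 = 197,856,000 bytes.
Track F: 75 minutes = 4,500 s; 11,025 × 4,500 × 4 × 6 = 1,190,700,000 bytes.
Total = 26,424,828,000 bytes = 24.6 GiB.

24.6 GiB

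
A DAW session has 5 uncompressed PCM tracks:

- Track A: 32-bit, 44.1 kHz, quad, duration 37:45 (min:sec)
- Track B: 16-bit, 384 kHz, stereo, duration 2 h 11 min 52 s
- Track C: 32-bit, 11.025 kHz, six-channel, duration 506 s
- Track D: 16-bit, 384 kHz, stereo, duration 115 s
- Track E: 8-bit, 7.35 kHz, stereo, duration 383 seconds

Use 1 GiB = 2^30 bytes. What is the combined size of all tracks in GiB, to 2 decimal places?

Track A: 37:45 (min:sec) = 2,265 s; 44,100 × 2,265 × 4 × 4 = 1,598,184,000 bytes.
Track B: 2 h 11 min 52 s = 7,912 s; 384,000 × 7,912 × 2 × 2 = 12,152,832,000 bytes.
Track C: 11,025 × 506 × 4 × 6 = 133,887,600 bytes.
Track D: 384,000 × 115 × 2 × 2 = 176,640,000 bytes.
Track E: 7,350 × 383 × 1 × 2 = 5,630,100 bytes.
Total = 14,067,173,700 bytes = 13.10 GiB.

13.10 GiB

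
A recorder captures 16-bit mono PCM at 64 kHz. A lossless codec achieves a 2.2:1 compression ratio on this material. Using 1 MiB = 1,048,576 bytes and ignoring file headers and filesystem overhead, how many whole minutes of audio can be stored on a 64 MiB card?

19 minutes

Uncompressed byte rate = 64,000 × 2 × 1 = 128,000 bytes/s.
After 2.2:1 compression, effective rate ≈ 58181.82 bytes/s.
Capacity = 64 × 1,048,576 = 67,108,864 bytes.
67,108,864 / effective rate ≈ 1153.43 s → 19 minutes.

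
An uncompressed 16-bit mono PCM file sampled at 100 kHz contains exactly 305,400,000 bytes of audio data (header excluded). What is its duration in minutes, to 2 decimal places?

25.45 minutes

Byte rate = 100,000 × 2 × 1 = 200,000 bytes/s.
Duration = 305,400,000 / 200,000 = 1,527 s.
1,527 s / 60 = 25.45 minutes.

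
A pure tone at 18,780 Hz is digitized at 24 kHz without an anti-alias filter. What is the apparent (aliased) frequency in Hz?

Nyquist = 24,000/2 = 12,000 Hz; 18,780 Hz exceeds it.
Alias = |18,780 − 1×24,000| = |18,780 − 24,000| = 5,220 Hz.

5,220 Hz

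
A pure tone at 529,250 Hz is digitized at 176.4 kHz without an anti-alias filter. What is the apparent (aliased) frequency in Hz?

50 Hz

Nyquist = 176,400/2 = 88,200 Hz; 529,250 Hz exceeds it.
Alias = |529,250 − 3×176,400| = |529,250 − 529,200| = 50 Hz.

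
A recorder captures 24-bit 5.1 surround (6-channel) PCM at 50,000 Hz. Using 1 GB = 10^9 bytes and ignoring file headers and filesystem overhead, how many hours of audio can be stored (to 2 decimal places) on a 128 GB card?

39.51 hours

Uncompressed byte rate = 50,000 × 3 × 6 = 900,000 bytes/s.
Capacity = 128 × 1,000,000,000 = 128,000,000,000 bytes.
128,000,000,000 / 900,000 ≈ 142222.22 s → 39.51 hours.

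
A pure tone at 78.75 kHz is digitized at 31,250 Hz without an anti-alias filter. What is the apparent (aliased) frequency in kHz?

Nyquist = 31,250/2 = 15,625 Hz; 78,750 Hz exceeds it.
Alias = |78,750 − 3×31,250| = |78,750 − 93,750| = 15,000 Hz = 15 kHz.

15 kHz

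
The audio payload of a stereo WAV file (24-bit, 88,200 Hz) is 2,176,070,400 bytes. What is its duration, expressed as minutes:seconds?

Byte rate = 88,200 × 3 × 2 = 529,200 bytes/s.
Duration = 2,176,070,400 / 529,200 = 4,112 s.
4,112 s = 68:32.

68:32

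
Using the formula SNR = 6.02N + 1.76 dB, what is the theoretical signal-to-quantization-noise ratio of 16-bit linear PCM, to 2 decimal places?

98.08 dB

6.02 × 16 + 1.76 = 98.08 dB.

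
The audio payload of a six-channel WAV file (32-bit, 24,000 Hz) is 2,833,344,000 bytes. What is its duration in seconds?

Byte rate = 24,000 × 4 × 6 = 576,000 bytes/s.
Duration = 2,833,344,000 / 576,000 = 4,919 s.

4,919 seconds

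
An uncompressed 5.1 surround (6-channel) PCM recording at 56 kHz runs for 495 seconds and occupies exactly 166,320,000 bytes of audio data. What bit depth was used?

8 bits

Bytes per sample = 166,320,000 / (56,000 × 495 × 6) = 166,320,000 / 166,320,000 = 1.
Bit depth = 1 × 8 = 8 bits.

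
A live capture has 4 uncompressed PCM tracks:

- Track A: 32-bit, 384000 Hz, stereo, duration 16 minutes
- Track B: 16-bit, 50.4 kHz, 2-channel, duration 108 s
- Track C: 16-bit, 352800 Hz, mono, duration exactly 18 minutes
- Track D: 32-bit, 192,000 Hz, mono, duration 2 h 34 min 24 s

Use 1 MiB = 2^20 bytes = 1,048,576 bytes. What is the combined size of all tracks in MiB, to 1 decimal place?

10345.2 MiB

Track A: 16 minutes = 960 s; 384,000 × 960 × 4 × 2 = 2,949,120,000 bytes.
Track B: 50,400 × 108 × 2 × 2 = 21,772,800 bytes.
Track C: exactly 18 minutes = 1,080 s; 352,800 × 1,080 × 2 × 1 = 762,048,000 bytes.
Track D: 2 h 34 min 24 s = 9,264 s; 192,000 × 9,264 × 4 × 1 = 7,114,752,000 bytes.
Total = 10,847,692,800 bytes = 10345.2 MiB.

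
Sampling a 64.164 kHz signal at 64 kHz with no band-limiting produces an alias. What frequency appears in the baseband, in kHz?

Nyquist = 64,000/2 = 32,000 Hz; 64,164 Hz exceeds it.
Alias = |64,164 − 1×64,000| = |64,164 − 64,000| = 164 Hz = 0.164 kHz.

0.164 kHz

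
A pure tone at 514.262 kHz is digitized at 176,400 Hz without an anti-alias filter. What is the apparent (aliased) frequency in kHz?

Nyquist = 176,400/2 = 88,200 Hz; 514,262 Hz exceeds it.
Alias = |514,262 − 3×176,400| = |514,262 − 529,200| = 14,938 Hz = 14.938 kHz.

14.938 kHz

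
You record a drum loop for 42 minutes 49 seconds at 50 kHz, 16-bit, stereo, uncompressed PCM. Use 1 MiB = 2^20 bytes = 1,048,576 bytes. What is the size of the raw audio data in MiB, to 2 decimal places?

Duration = 42 minutes 49 seconds = 2,569 s.
Bytes = 50,000 samples/s × 2,569 s × 2 bytes/sample × 2 ch = 513,800,000 bytes.
513,800,000 / 1,048,576 = 490.00 MiB.

490.00 MiB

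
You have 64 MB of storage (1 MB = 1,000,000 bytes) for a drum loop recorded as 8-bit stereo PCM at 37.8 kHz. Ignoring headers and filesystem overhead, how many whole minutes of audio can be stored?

14 minutes

Uncompressed byte rate = 37,800 × 1 × 2 = 75,600 bytes/s.
Capacity = 64 × 1,000,000 = 64,000,000 bytes.
64,000,000 / 75,600 ≈ 846.56 s → 14 minutes.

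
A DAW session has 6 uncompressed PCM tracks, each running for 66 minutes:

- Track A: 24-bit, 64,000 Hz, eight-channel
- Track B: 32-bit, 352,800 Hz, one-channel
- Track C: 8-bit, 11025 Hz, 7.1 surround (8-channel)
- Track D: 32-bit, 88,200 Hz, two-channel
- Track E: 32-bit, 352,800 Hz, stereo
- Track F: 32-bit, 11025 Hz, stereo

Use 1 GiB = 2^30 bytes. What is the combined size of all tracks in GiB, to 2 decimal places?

66 minutes = 3,960 s.
Track A: 64,000 × 3,960 × 3 × 8 = 6,082,560,000 bytes.
Track B: 352,800 × 3,960 × 4 × 1 = 5,588,352,000 bytes.
Track C: 11,025 × 3,960 × 1 × 8 = 349,272,000 bytes.
Track D: 88,200 × 3,960 × 4 × 2 = 2,794,176,000 bytes.
Track E: 352,800 × 3,960 × 4 × 2 = 11,176,704,000 bytes.
Track F: 11,025 × 3,960 × 4 × 2 = 349,272,000 bytes.
Total = 26,340,336,000 bytes = 24.53 GiB.

24.53 GiB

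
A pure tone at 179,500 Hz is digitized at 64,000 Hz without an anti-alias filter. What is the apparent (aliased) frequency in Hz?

12,500 Hz

Nyquist = 64,000/2 = 32,000 Hz; 179,500 Hz exceeds it.
Alias = |179,500 − 3×64,000| = |179,500 − 192,000| = 12,500 Hz.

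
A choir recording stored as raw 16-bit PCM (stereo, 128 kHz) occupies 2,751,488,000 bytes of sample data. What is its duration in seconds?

Byte rate = 128,000 × 2 × 2 = 512,000 bytes/s.
Duration = 2,751,488,000 / 512,000 = 5,374 s.

5,374 seconds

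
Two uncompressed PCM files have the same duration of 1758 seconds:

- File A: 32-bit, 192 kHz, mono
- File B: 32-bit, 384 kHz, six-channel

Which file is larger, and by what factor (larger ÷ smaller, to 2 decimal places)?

File B, by a factor of 12.00

File A: 192,000 × 4 × 1 = 768,000 bytes/s.
File B: 384,000 × 4 × 6 = 9,216,000 bytes/s.
File B is larger; ratio = 16,201,728,000 / 1,350,144,000 = 12.00.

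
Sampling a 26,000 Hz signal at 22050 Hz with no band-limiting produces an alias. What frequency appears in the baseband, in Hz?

Nyquist = 22,050/2 = 11,025 Hz; 26,000 Hz exceeds it.
Alias = |26,000 − 1×22,050| = |26,000 − 22,050| = 3,950 Hz.

3,950 Hz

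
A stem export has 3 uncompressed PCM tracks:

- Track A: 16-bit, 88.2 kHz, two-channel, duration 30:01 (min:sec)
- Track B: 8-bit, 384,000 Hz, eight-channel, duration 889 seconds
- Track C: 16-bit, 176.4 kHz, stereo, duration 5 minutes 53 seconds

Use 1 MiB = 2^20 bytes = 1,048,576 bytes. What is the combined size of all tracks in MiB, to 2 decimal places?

3447.99 MiB

Track A: 30:01 (min:sec) = 1,801 s; 88,200 × 1,801 × 2 × 2 = 635,392,800 bytes.
Track B: 384,000 × 889 × 1 × 8 = 2,731,008,000 bytes.
Track C: 5 minutes 53 seconds = 353 s; 176,400 × 353 × 2 × 2 = 249,076,800 bytes.
Total = 3,615,477,600 bytes = 3447.99 MiB.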